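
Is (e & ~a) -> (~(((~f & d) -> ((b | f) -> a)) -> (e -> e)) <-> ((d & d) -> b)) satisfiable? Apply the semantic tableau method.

Satisfiable

Initial set: {((e & ~a) -> (~(((~f & d) -> ((b | f) -> a)) -> (e -> e)) <-> ((d & d) -> b)))}.
((e & ~a) -> (~(((~f & d) -> ((b | f) -> a)) -> (e -> e)) <-> ((d & d) -> b))): β-rule — branch into ~(e & ~a)  //  (~(((~f & d) -> ((b | f) -> a)) -> (e -> e)) <-> ((d & d) -> b)).
  branch 1 (add ~(e & ~a)):
    ~(e & ~a): β-rule — branch into ~e  //  ~~a.
      branch 1.1 (add ~e):
        ○ open, literals {e=0}.
      branch 1.2 (add ~~a):
        ○ open, literals {a=1}.
  branch 2 (add (~(((~f & d) -> ((b | f) -> a)) -> (e -> e)) <-> ((d & d) -> b))):
    (~(((~f & d) -> ((b | f) -> a)) -> (e -> e)) <-> ((d & d) -> b)): β-rule — branch into ~(((~f & d) -> ((b | f) -> a)) -> (e -> e)), ((d & d) -> b)  //  ~~(((~f & d) -> ((b | f) -> a)) -> (e -> e)), ~((d & d) -> b).
      branch 2.1 (add ~(((~f & d) -> ((b | f) -> a)) -> (e -> e)), ((d & d) -> b)):
        ~(((~f & d) -> ((b | f) -> a)) -> (e -> e)): α-rule — add ((~f & d) -> ((b | f) -> a)), ~(e -> e).
        ~(e -> e): α-rule — add e, ~e.
        × closes — contains both e and ~e.
      branch 2.2 (add ~~(((~f & d) -> ((b | f) -> a)) -> (e -> e)), ~((d & d) -> b)):
        ~((d & d) -> b): α-rule — add (d & d), ~b.
        (d & d): α-rule — add d, d.
        ~~(((~f & d) -> ((b | f) -> a)) -> (e -> e)): β-rule — branch into ~((~f & d) -> ((b | f) -> a))  //  (e -> e).
          branch 2.2.1 (add ~((~f & d) -> ((b | f) -> a))):
            ~((~f & d) -> ((b | f) -> a)): α-rule — add (~f & d), ~((b | f) -> a).
            (~f & d): α-rule — add ~f, d.
            ~((b | f) -> a): α-rule — add (b | f), ~a.
            (b | f): β-rule — branch into b  //  f.
              branch 2.2.1.1 (add b):
                × closes — contains both b and ~b.
              branch 2.2.1.2 (add f):
                × closes — contains both f and ~f.
          branch 2.2.2 (add (e -> e)):
            (e -> e): β-rule — branch into ~e  //  e.
              branch 2.2.2.1 (add ~e):
                ○ open, literals {b=0, d=1, e=0}.
              branch 2.2.2.2 (add e):
                ○ open, literals {b=0, d=1, e=1}.
3 branches closed, 4 open.
An open branch gives a satisfying assignment: e=0.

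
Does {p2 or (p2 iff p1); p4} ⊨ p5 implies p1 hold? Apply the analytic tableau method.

No

Initial set: {(p2 or (p2 iff p1)); p4; not (p5 implies p1)}.
not (p5 implies p1): α-rule — add p5, not p1.
(p2 or (p2 iff p1)): β-rule — branch into p2  //  (p2 iff p1).
  branch 1 (add p2):
    ○ open, literals {p1=false, p2=true, p4=true, p5=true}.
  branch 2 (add (p2 iff p1)):
    (p2 iff p1): β-rule — branch into p2, p1  //  not p2, not p1.
      branch 2.1 (add p2, p1):
        × closes — contains both p1 and not p1.
      branch 2.2 (add not p2, not p1):
        ○ open, literals {p1=false, p2=false, p4=true, p5=true}.
1 branch closed, 2 open.
An open branch gives a countermodel: p1=false, p2=true, p4=true, p5=true (unmentioned atoms arbitrary); the premises hold there but the conclusion fails.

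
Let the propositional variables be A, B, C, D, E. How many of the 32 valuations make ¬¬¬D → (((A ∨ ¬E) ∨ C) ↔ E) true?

Initial set: {(¬¬¬D → (((A ∨ ¬E) ∨ C) ↔ E))}.
(¬¬¬D → (((A ∨ ¬E) ∨ C) ↔ E)): β-rule — branch into ¬¬¬¬D  //  (((A ∨ ¬E) ∨ C) ↔ E).
  branch 1 (add ¬¬¬¬D):
    ¬¬¬¬D: drop double negation, giving ¬¬D.
    ○ open, literals {D=true}.
  branch 2 (add (((A ∨ ¬E) ∨ C) ↔ E)):
    (((A ∨ ¬E) ∨ C) ↔ E): β-rule — branch into ((A ∨ ¬E) ∨ C), E  //  ¬((A ∨ ¬E) ∨ C), ¬E.
      branch 2.1 (add ((A ∨ ¬E) ∨ C), E):
        ((A ∨ ¬E) ∨ C): β-rule — branch into (A ∨ ¬E)  //  C.
          branch 2.1.1 (add (A ∨ ¬E)):
            (A ∨ ¬E): β-rule — branch into A  //  ¬E.
              branch 2.1.1.1 (add A):
                ○ open, literals {A=true, E=true}.
              branch 2.1.1.2 (add ¬E):
                × closes — contains both E and ¬E.
          branch 2.1.2 (add C):
            ○ open, literals {C=true, E=true}.
      branch 2.2 (add ¬((A ∨ ¬E) ∨ C), ¬E):
        ¬((A ∨ ¬E) ∨ C): α-rule — add ¬(A ∨ ¬E), ¬C.
        ¬(A ∨ ¬E): α-rule — add ¬A, ¬¬E.
        × closes — contains both E and ¬E.
2 branches closed, 3 open.
Each open branch fixes some atoms; the unmentioned ones are free. Counting distinct full assignments: branch {D=true} (A, B, C, E) contributes 16 new; branch {A=true, E=true} (B, C, D) contributes 4 new; branch {C=true, E=true} (A, B, D) contributes 2 new. Total: 22.

22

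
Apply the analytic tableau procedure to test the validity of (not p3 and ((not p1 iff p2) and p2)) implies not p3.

Valid

Assume the negation and expand:
Initial set: {not ((not p3 and ((not p1 iff p2) and p2)) implies not p3)}.
not ((not p3 and ((not p1 iff p2) and p2)) implies not p3): α-rule — add (not p3 and ((not p1 iff p2) and p2)), not not p3.
(not p3 and ((not p1 iff p2) and p2)): α-rule — add not p3, ((not p1 iff p2) and p2).
× closes — contains both p3 and not p3.
All 1 branch closes.
Every branch closed, so the negation is unsatisfiable and the formula is valid.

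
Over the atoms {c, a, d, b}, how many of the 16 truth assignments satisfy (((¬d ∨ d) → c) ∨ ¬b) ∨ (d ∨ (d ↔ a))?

Initial set: {((((¬d ∨ d) → c) ∨ ¬b) ∨ (d ∨ (d ↔ a)))}.
((((¬d ∨ d) → c) ∨ ¬b) ∨ (d ∨ (d ↔ a))): β-rule — branch into (((¬d ∨ d) → c) ∨ ¬b)  //  (d ∨ (d ↔ a)).
  branch 1 (add (((¬d ∨ d) → c) ∨ ¬b)):
    (((¬d ∨ d) → c) ∨ ¬b): β-rule — branch into ((¬d ∨ d) → c)  //  ¬b.
      branch 1.1 (add ((¬d ∨ d) → c)):
        ((¬d ∨ d) → c): β-rule — branch into ¬(¬d ∨ d)  //  c.
          branch 1.1.1 (add ¬(¬d ∨ d)):
            ¬(¬d ∨ d): α-rule — add ¬¬d, ¬d.
            × closes — contains both d and ¬d.
          branch 1.1.2 (add c):
            ○ open, literals {c=true}.
      branch 1.2 (add ¬b):
        ○ open, literals {b=false}.
  branch 2 (add (d ∨ (d ↔ a))):
    (d ∨ (d ↔ a)): β-rule — branch into d  //  (d ↔ a).
      branch 2.1 (add d):
        ○ open, literals {d=true}.
      branch 2.2 (add (d ↔ a)):
        (d ↔ a): β-rule — branch into d, a  //  ¬d, ¬a.
          branch 2.2.1 (add d, a):
            ○ open, literals {a=true, d=true}.
          branch 2.2.2 (add ¬d, ¬a):
            ○ open, literals {a=false, d=false}.
1 branch closed, 5 open.
Each open branch fixes some atoms; the unmentioned ones are free. Counting distinct full assignments: branch {c=true} (a, d, b) contributes 8 new; branch {b=false} (c, a, d) contributes 4 new; branch {d=true} (c, a, b) contributes 2 new; branch {a=true, d=true} (c, b) contributes 0 new; branch {a=false, d=false} (c, b) contributes 1 new. Total: 15.

15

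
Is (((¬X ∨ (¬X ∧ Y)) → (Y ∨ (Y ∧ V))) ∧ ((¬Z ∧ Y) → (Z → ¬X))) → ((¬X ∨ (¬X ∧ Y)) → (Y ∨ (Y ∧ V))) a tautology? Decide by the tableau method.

Valid

Assume the negation and expand:
Initial set: {¬((((¬X ∨ (¬X ∧ Y)) → (Y ∨ (Y ∧ V))) ∧ ((¬Z ∧ Y) → (Z → ¬X))) → ((¬X ∨ (¬X ∧ Y)) → (Y ∨ (Y ∧ V))))}.
¬((((¬X ∨ (¬X ∧ Y)) → (Y ∨ (Y ∧ V))) ∧ ((¬Z ∧ Y) → (Z → ¬X))) → ((¬X ∨ (¬X ∧ Y)) → (Y ∨ (Y ∧ V)))): α-rule — add (((¬X ∨ (¬X ∧ Y)) → (Y ∨ (Y ∧ V))) ∧ ((¬Z ∧ Y) → (Z → ¬X))), ¬((¬X ∨ (¬X ∧ Y)) → (Y ∨ (Y ∧ V))).
(((¬X ∨ (¬X ∧ Y)) → (Y ∨ (Y ∧ V))) ∧ ((¬Z ∧ Y) → (Z → ¬X))): α-rule — add ((¬X ∨ (¬X ∧ Y)) → (Y ∨ (Y ∧ V))), ((¬Z ∧ Y) → (Z → ¬X)).
¬((¬X ∨ (¬X ∧ Y)) → (Y ∨ (Y ∧ V))): α-rule — add (¬X ∨ (¬X ∧ Y)), ¬(Y ∨ (Y ∧ V)).
¬(Y ∨ (Y ∧ V)): α-rule — add ¬Y, ¬(Y ∧ V).
((¬X ∨ (¬X ∧ Y)) → (Y ∨ (Y ∧ V))): β-rule — branch into ¬(¬X ∨ (¬X ∧ Y))  //  (Y ∨ (Y ∧ V)).
  branch 1 (add ¬(¬X ∨ (¬X ∧ Y))):
    ¬(¬X ∨ (¬X ∧ Y)): α-rule — add ¬¬X, ¬(¬X ∧ Y).
    ((¬Z ∧ Y) → (Z → ¬X)): β-rule — branch into ¬(¬Z ∧ Y)  //  (Z → ¬X).
      branch 1.1 (add ¬(¬Z ∧ Y)):
        (¬X ∨ (¬X ∧ Y)): β-rule — branch into ¬X  //  (¬X ∧ Y).
          branch 1.1.1 (add ¬X):
            × closes — contains both X and ¬X.
          branch 1.1.2 (add (¬X ∧ Y)):
            (¬X ∧ Y): α-rule — add ¬X, Y.
            × closes — contains both X and ¬X.
      branch 1.2 (add (Z → ¬X)):
        (¬X ∨ (¬X ∧ Y)): β-rule — branch into ¬X  //  (¬X ∧ Y).
          branch 1.2.1 (add ¬X):
            × closes — contains both X and ¬X.
          branch 1.2.2 (add (¬X ∧ Y)):
            (¬X ∧ Y): α-rule — add ¬X, Y.
            × closes — contains both X and ¬X.
  branch 2 (add (Y ∨ (Y ∧ V))):
    ((¬Z ∧ Y) → (Z → ¬X)): β-rule — branch into ¬(¬Z ∧ Y)  //  (Z → ¬X).
      branch 2.1 (add ¬(¬Z ∧ Y)):
        (¬X ∨ (¬X ∧ Y)): β-rule — branch into ¬X  //  (¬X ∧ Y).
          branch 2.1.1 (add ¬X):
            ¬(Y ∧ V): β-rule — branch into ¬Y  //  ¬V.
              branch 2.1.1.1 (add ¬Y):
                (Y ∨ (Y ∧ V)): β-rule — branch into Y  //  (Y ∧ V).
                  branch 2.1.1.1.1 (add Y):
                    × closes — contains both Y and ¬Y.
                  branch 2.1.1.1.2 (add (Y ∧ V)):
                    (Y ∧ V): α-rule — add Y, V.
                    × closes — contains both Y and ¬Y.
              branch 2.1.1.2 (add ¬V):
                (Y ∨ (Y ∧ V)): β-rule — branch into Y  //  (Y ∧ V).
                  branch 2.1.1.2.1 (add Y):
                    × closes — contains both Y and ¬Y.
                  branch 2.1.1.2.2 (add (Y ∧ V)):
                    (Y ∧ V): α-rule — add Y, V.
                    × closes — contains both Y and ¬Y.
          branch 2.1.2 (add (¬X ∧ Y)):
            (¬X ∧ Y): α-rule — add ¬X, Y.
            × closes — contains both Y and ¬Y.
      branch 2.2 (add (Z → ¬X)):
        (¬X ∨ (¬X ∧ Y)): β-rule — branch into ¬X  //  (¬X ∧ Y).
          branch 2.2.1 (add ¬X):
            ¬(Y ∧ V): β-rule — branch into ¬Y  //  ¬V.
              branch 2.2.1.1 (add ¬Y):
                (Y ∨ (Y ∧ V)): β-rule — branch into Y  //  (Y ∧ V).
                  branch 2.2.1.1.1 (add Y):
                    × closes — contains both Y and ¬Y.
                  branch 2.2.1.1.2 (add (Y ∧ V)):
                    (Y ∧ V): α-rule — add Y, V.
                    × closes — contains both Y and ¬Y.
              branch 2.2.1.2 (add ¬V):
                (Y ∨ (Y ∧ V)): β-rule — branch into Y  //  (Y ∧ V).
                  branch 2.2.1.2.1 (add Y):
                    × closes — contains both Y and ¬Y.
                  branch 2.2.1.2.2 (add (Y ∧ V)):
                    (Y ∧ V): α-rule — add Y, V.
                    × closes — contains both Y and ¬Y.
          branch 2.2.2 (add (¬X ∧ Y)):
            (¬X ∧ Y): α-rule — add ¬X, Y.
            × closes — contains both Y and ¬Y.
All 14 branches close.
Every branch closed, so the negation is unsatisfiable and the formula is valid.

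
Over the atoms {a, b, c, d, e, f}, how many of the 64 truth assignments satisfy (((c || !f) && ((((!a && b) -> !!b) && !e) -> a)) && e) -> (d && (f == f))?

52

Initial set: {T ((((c || !f) && ((((!a && b) -> !!b) && !e) -> a)) && e) -> (d && (f == f)))}.
T ((((c || !f) && ((((!a && b) -> !!b) && !e) -> a)) && e) -> (d && (f == f))): β-rule — branch into F (((c || !f) && ((((!a && b) -> !!b) && !e) -> a)) && e)  //  T (d && (f == f)).
  branch 1 (add F (((c || !f) && ((((!a && b) -> !!b) && !e) -> a)) && e)):
    F (((c || !f) && ((((!a && b) -> !!b) && !e) -> a)) && e): β-rule — branch into F ((c || !f) && ((((!a && b) -> !!b) && !e) -> a))  //  F e.
      branch 1.1 (add F ((c || !f) && ((((!a && b) -> !!b) && !e) -> a))):
        F ((c || !f) && ((((!a && b) -> !!b) && !e) -> a)): β-rule — branch into F (c || !f)  //  F ((((!a && b) -> !!b) && !e) -> a).
          branch 1.1.1 (add F (c || !f)):
            F (c || !f): α-rule — add F c, F !f.
            ○ open, literals {c=false, f=true}.
          branch 1.1.2 (add F ((((!a && b) -> !!b) && !e) -> a)):
            F ((((!a && b) -> !!b) && !e) -> a): α-rule — add T (((!a && b) -> !!b) && !e), F a.
            T (((!a && b) -> !!b) && !e): α-rule — add T ((!a && b) -> !!b), T !e.
            T ((!a && b) -> !!b): β-rule — branch into F (!a && b)  //  T !!b.
              branch 1.1.2.1 (add F (!a && b)):
                F (!a && b): β-rule — branch into F !a  //  F b.
                  branch 1.1.2.1.1 (add F !a):
                    × closes — contains both a and !a.
                  branch 1.1.2.1.2 (add F b):
                    ○ open, literals {a=false, b=false, e=false}.
              branch 1.1.2.2 (add T !!b):
                T !!b: drop double negation, giving T b.
                ○ open, literals {a=false, b=true, e=false}.
      branch 1.2 (add F e):
        ○ open, literals {e=false}.
  branch 2 (add T (d && (f == f))):
    T (d && (f == f)): α-rule — add T d, T (f == f).
    T (f == f): β-rule — branch into T f, T f  //  F f, F f.
      branch 2.1 (add T f, T f):
        ○ open, literals {d=true, f=true}.
      branch 2.2 (add F f, F f):
        ○ open, literals {d=true, f=false}.
1 branch closed, 6 open.
Each open branch fixes some atoms; the unmentioned ones are free. Counting distinct full assignments: branch {c=false, f=true} (a, b, d, e) contributes 16 new; branch {a=false, b=false, e=false} (c, d, f) contributes 6 new; branch {a=false, b=true, e=false} (c, d, f) contributes 6 new; branch {e=false} (a, b, c, d, f) contributes 12 new; branch {d=true, f=true} (a, b, c, e) contributes 4 new; branch {d=true, f=false} (a, b, c, e) contributes 8 new. Total: 52.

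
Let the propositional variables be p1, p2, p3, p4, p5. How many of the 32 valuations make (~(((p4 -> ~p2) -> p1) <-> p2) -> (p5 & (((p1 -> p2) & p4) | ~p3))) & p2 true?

Initial set: {((~(((p4 -> ~p2) -> p1) <-> p2) -> (p5 & (((p1 -> p2) & p4) | ~p3))) & p2)}.
((~(((p4 -> ~p2) -> p1) <-> p2) -> (p5 & (((p1 -> p2) & p4) | ~p3))) & p2): α-rule — add (~(((p4 -> ~p2) -> p1) <-> p2) -> (p5 & (((p1 -> p2) & p4) | ~p3))), p2.
(~(((p4 -> ~p2) -> p1) <-> p2) -> (p5 & (((p1 -> p2) & p4) | ~p3))): β-rule — branch into ~~(((p4 -> ~p2) -> p1) <-> p2)  //  (p5 & (((p1 -> p2) & p4) | ~p3)).
  branch 1 (add ~~(((p4 -> ~p2) -> p1) <-> p2)):
    ~~(((p4 -> ~p2) -> p1) <-> p2): β-rule — branch into ((p4 -> ~p2) -> p1), p2  //  ~((p4 -> ~p2) -> p1), ~p2.
      branch 1.1 (add ((p4 -> ~p2) -> p1), p2):
        ((p4 -> ~p2) -> p1): β-rule — branch into ~(p4 -> ~p2)  //  p1.
          branch 1.1.1 (add ~(p4 -> ~p2)):
            ~(p4 -> ~p2): α-rule — add p4, ~~p2.
            ○ open, literals {p2=T, p4=T}.
          branch 1.1.2 (add p1):
            ○ open, literals {p1=T, p2=T}.
      branch 1.2 (add ~((p4 -> ~p2) -> p1), ~p2):
        × closes — contains both p2 and ~p2.
  branch 2 (add (p5 & (((p1 -> p2) & p4) | ~p3))):
    (p5 & (((p1 -> p2) & p4) | ~p3)): α-rule — add p5, (((p1 -> p2) & p4) | ~p3).
    (((p1 -> p2) & p4) | ~p3): β-rule — branch into ((p1 -> p2) & p4)  //  ~p3.
      branch 2.1 (add ((p1 -> p2) & p4)):
        ((p1 -> p2) & p4): α-rule — add (p1 -> p2), p4.
        (p1 -> p2): β-rule — branch into ~p1  //  p2.
          branch 2.1.1 (add ~p1):
            ○ open, literals {p1=F, p2=T, p4=T, p5=T}.
          branch 2.1.2 (add p2):
            ○ open, literals {p2=T, p4=T, p5=T}.
      branch 2.2 (add ~p3):
        ○ open, literals {p2=T, p3=F, p5=T}.
1 branch closed, 5 open.
Each open branch fixes some atoms; the unmentioned ones are free. Counting distinct full assignments: branch {p2=T, p4=T} (p1, p3, p5) contributes 8 new; branch {p1=T, p2=T} (p3, p4, p5) contributes 4 new; branch {p1=F, p2=T, p4=T, p5=T} (p3) contributes 0 new; branch {p2=T, p4=T, p5=T} (p1, p3) contributes 0 new; branch {p2=T, p3=F, p5=T} (p1, p4) contributes 1 new. Total: 13.

13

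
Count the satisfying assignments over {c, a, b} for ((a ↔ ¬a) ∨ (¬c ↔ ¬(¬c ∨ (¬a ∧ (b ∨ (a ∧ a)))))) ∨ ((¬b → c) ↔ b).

6

Initial set: {(((a ↔ ¬a) ∨ (¬c ↔ ¬(¬c ∨ (¬a ∧ (b ∨ (a ∧ a)))))) ∨ ((¬b → c) ↔ b))}.
(((a ↔ ¬a) ∨ (¬c ↔ ¬(¬c ∨ (¬a ∧ (b ∨ (a ∧ a)))))) ∨ ((¬b → c) ↔ b)): β-rule — branch into ((a ↔ ¬a) ∨ (¬c ↔ ¬(¬c ∨ (¬a ∧ (b ∨ (a ∧ a))))))  //  ((¬b → c) ↔ b).
  branch 1 (add ((a ↔ ¬a) ∨ (¬c ↔ ¬(¬c ∨ (¬a ∧ (b ∨ (a ∧ a))))))):
    ((a ↔ ¬a) ∨ (¬c ↔ ¬(¬c ∨ (¬a ∧ (b ∨ (a ∧ a)))))): β-rule — branch into (a ↔ ¬a)  //  (¬c ↔ ¬(¬c ∨ (¬a ∧ (b ∨ (a ∧ a))))).
      branch 1.1 (add (a ↔ ¬a)):
        (a ↔ ¬a): β-rule — branch into a, ¬a  //  ¬a, ¬¬a.
          branch 1.1.1 (add a, ¬a):
            × closes — contains both a and ¬a.
          branch 1.1.2 (add ¬a, ¬¬a):
            × closes — contains both a and ¬a.
      branch 1.2 (add (¬c ↔ ¬(¬c ∨ (¬a ∧ (b ∨ (a ∧ a)))))):
        (¬c ↔ ¬(¬c ∨ (¬a ∧ (b ∨ (a ∧ a))))): β-rule — branch into ¬c, ¬(¬c ∨ (¬a ∧ (b ∨ (a ∧ a))))  //  ¬¬c, ¬¬(¬c ∨ (¬a ∧ (b ∨ (a ∧ a)))).
          branch 1.2.1 (add ¬c, ¬(¬c ∨ (¬a ∧ (b ∨ (a ∧ a))))):
            ¬(¬c ∨ (¬a ∧ (b ∨ (a ∧ a)))): α-rule — add ¬¬c, ¬(¬a ∧ (b ∨ (a ∧ a))).
            × closes — contains both c and ¬c.
          branch 1.2.2 (add ¬¬c, ¬¬(¬c ∨ (¬a ∧ (b ∨ (a ∧ a))))):
            ¬¬(¬c ∨ (¬a ∧ (b ∨ (a ∧ a)))): β-rule — branch into ¬c  //  (¬a ∧ (b ∨ (a ∧ a))).
              branch 1.2.2.1 (add ¬c):
                × closes — contains both c and ¬c.
              branch 1.2.2.2 (add (¬a ∧ (b ∨ (a ∧ a)))):
                (¬a ∧ (b ∨ (a ∧ a))): α-rule — add ¬a, (b ∨ (a ∧ a)).
                (b ∨ (a ∧ a)): β-rule — branch into b  //  (a ∧ a).
                  branch 1.2.2.2.1 (add b):
                    ○ open, literals {a=0, b=1, c=1}.
                  branch 1.2.2.2.2 (add (a ∧ a)):
                    (a ∧ a): α-rule — add a, a.
                    × closes — contains both a and ¬a.
  branch 2 (add ((¬b → c) ↔ b)):
    ((¬b → c) ↔ b): β-rule — branch into (¬b → c), b  //  ¬(¬b → c), ¬b.
      branch 2.1 (add (¬b → c), b):
        (¬b → c): β-rule — branch into ¬¬b  //  c.
          branch 2.1.1 (add ¬¬b):
            ○ open, literals {b=1}.
          branch 2.1.2 (add c):
            ○ open, literals {b=1, c=1}.
      branch 2.2 (add ¬(¬b → c), ¬b):
        ¬(¬b → c): α-rule — add ¬b, ¬c.
        ○ open, literals {b=0, c=0}.
5 branches closed, 4 open.
Each open branch fixes some atoms; the unmentioned ones are free. Counting distinct full assignments: branch {a=0, b=1, c=1} (none free) contributes 1 new; branch {b=1} (c, a) contributes 3 new; branch {b=1, c=1} (a) contributes 0 new; branch {b=0, c=0} (a) contributes 2 new. Total: 6.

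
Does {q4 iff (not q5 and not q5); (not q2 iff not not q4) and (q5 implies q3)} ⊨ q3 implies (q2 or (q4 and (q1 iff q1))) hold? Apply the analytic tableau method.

Yes

Initial set: {T (q4 iff (not q5 and not q5)); T ((not q2 iff not not q4) and (q5 implies q3)); F (q3 implies (q2 or (q4 and (q1 iff q1))))}.
T ((not q2 iff not not q4) and (q5 implies q3)): α-rule — add T (not q2 iff not not q4), T (q5 implies q3).
F (q3 implies (q2 or (q4 and (q1 iff q1)))): α-rule — add T q3, F (q2 or (q4 and (q1 iff q1))).
F (q2 or (q4 and (q1 iff q1))): α-rule — add F q2, F (q4 and (q1 iff q1)).
T (q4 iff (not q5 and not q5)): β-rule — branch into T q4, T (not q5 and not q5)  //  F q4, F (not q5 and not q5).
  branch 1 (add T q4, T (not q5 and not q5)):
    T (not q5 and not q5): α-rule — add T not q5, T not q5.
    T (not q2 iff not not q4): β-rule — branch into T not q2, T not not q4  //  F not q2, F not not q4.
      branch 1.1 (add T not q2, T not not q4):
        T not not q4: drop double negation, giving T q4.
        T (q5 implies q3): β-rule — branch into F q5  //  T q3.
          branch 1.1.1 (add F q5):
            F (q4 and (q1 iff q1)): β-rule — branch into F q4  //  F (q1 iff q1).
              branch 1.1.1.1 (add F q4):
                × closes — contains both q4 and not q4.
              branch 1.1.1.2 (add F (q1 iff q1)):
                F (q1 iff q1): β-rule — branch into T q1, F q1  //  F q1, T q1.
                  branch 1.1.1.2.1 (add T q1, F q1):
                    × closes — contains both q1 and not q1.
                  branch 1.1.1.2.2 (add F q1, T q1):
                    × closes — contains both q1 and not q1.
          branch 1.1.2 (add T q3):
            F (q4 and (q1 iff q1)): β-rule — branch into F q4  //  F (q1 iff q1).
              branch 1.1.2.1 (add F q4):
                × closes — contains both q4 and not q4.
              branch 1.1.2.2 (add F (q1 iff q1)):
                F (q1 iff q1): β-rule — branch into T q1, F q1  //  F q1, T q1.
                  branch 1.1.2.2.1 (add T q1, F q1):
                    × closes — contains both q1 and not q1.
                  branch 1.1.2.2.2 (add F q1, T q1):
                    × closes — contains both q1 and not q1.
      branch 1.2 (add F not q2, F not not q4):
        × closes — contains both q2 and not q2.
  branch 2 (add F q4, F (not q5 and not q5)):
    T (not q2 iff not not q4): β-rule — branch into T not q2, T not not q4  //  F not q2, F not not q4.
      branch 2.1 (add T not q2, T not not q4):
        T not not q4: drop double negation, giving T q4.
        × closes — contains both q4 and not q4.
      branch 2.2 (add F not q2, F not not q4):
        × closes — contains both q2 and not q2.
All 9 branches close.
Every branch closed, so the premises entail the conclusion.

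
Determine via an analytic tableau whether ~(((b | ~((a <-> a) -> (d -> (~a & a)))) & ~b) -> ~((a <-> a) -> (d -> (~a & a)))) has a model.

Initial set: {T ~(((b | ~((a <-> a) -> (d -> (~a & a)))) & ~b) -> ~((a <-> a) -> (d -> (~a & a))))}.
T ~(((b | ~((a <-> a) -> (d -> (~a & a)))) & ~b) -> ~((a <-> a) -> (d -> (~a & a)))): α-rule — add T ((b | ~((a <-> a) -> (d -> (~a & a)))) & ~b), F ~((a <-> a) -> (d -> (~a & a))).
T ((b | ~((a <-> a) -> (d -> (~a & a)))) & ~b): α-rule — add T (b | ~((a <-> a) -> (d -> (~a & a)))), T ~b.
F ~((a <-> a) -> (d -> (~a & a))): β-rule — branch into F (a <-> a)  //  T (d -> (~a & a)).
  branch 1 (add F (a <-> a)):
    T (b | ~((a <-> a) -> (d -> (~a & a)))): β-rule — branch into T b  //  T ~((a <-> a) -> (d -> (~a & a))).
      branch 1.1 (add T b):
        × closes — contains both b and ~b.
      branch 1.2 (add T ~((a <-> a) -> (d -> (~a & a)))):
        T ~((a <-> a) -> (d -> (~a & a))): α-rule — add T (a <-> a), F (d -> (~a & a)).
        F (d -> (~a & a)): α-rule — add T d, F (~a & a).
        F (a <-> a): β-rule — branch into T a, F a  //  F a, T a.
          branch 1.2.1 (add T a, F a):
            × closes — contains both a and ~a.
          branch 1.2.2 (add F a, T a):
            × closes — contains both a and ~a.
  branch 2 (add T (d -> (~a & a))):
    T (b | ~((a <-> a) -> (d -> (~a & a)))): β-rule — branch into T b  //  T ~((a <-> a) -> (d -> (~a & a))).
      branch 2.1 (add T b):
        × closes — contains both b and ~b.
      branch 2.2 (add T ~((a <-> a) -> (d -> (~a & a)))):
        T ~((a <-> a) -> (d -> (~a & a))): α-rule — add T (a <-> a), F (d -> (~a & a)).
        F (d -> (~a & a)): α-rule — add T d, F (~a & a).
        T (d -> (~a & a)): β-rule — branch into F d  //  T (~a & a).
          branch 2.2.1 (add F d):
            × closes — contains both d and ~d.
          branch 2.2.2 (add T (~a & a)):
            T (~a & a): α-rule — add T ~a, T a.
            × closes — contains both a and ~a.
All 6 branches close.
Every branch closed; the formula is unsatisfiable.

Unsatisfiable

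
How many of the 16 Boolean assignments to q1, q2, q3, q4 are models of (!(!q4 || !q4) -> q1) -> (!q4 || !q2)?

14

Initial set: {((!(!q4 || !q4) -> q1) -> (!q4 || !q2))}.
((!(!q4 || !q4) -> q1) -> (!q4 || !q2)): β-rule — branch into !(!(!q4 || !q4) -> q1)  //  (!q4 || !q2).
  branch 1 (add !(!(!q4 || !q4) -> q1)):
    !(!(!q4 || !q4) -> q1): α-rule — add !(!q4 || !q4), !q1.
    !(!q4 || !q4): α-rule — add !!q4, !!q4.
    ○ open, literals {q1=false, q4=true}.
  branch 2 (add (!q4 || !q2)):
    (!q4 || !q2): β-rule — branch into !q4  //  !q2.
      branch 2.1 (add !q4):
        ○ open, literals {q4=false}.
      branch 2.2 (add !q2):
        ○ open, literals {q2=false}.
0 branches closed, 3 open.
Each open branch fixes some atoms; the unmentioned ones are free. Counting distinct full assignments: branch {q1=false, q4=true} (q2, q3) contributes 4 new; branch {q4=false} (q1, q2, q3) contributes 8 new; branch {q2=false} (q1, q3, q4) contributes 2 new. Total: 14.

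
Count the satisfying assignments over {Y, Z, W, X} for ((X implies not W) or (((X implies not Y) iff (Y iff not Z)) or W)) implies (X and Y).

4

Initial set: {(((X implies not W) or (((X implies not Y) iff (Y iff not Z)) or W)) implies (X and Y))}.
(((X implies not W) or (((X implies not Y) iff (Y iff not Z)) or W)) implies (X and Y)): β-rule — branch into not ((X implies not W) or (((X implies not Y) iff (Y iff not Z)) or W))  //  (X and Y).
  branch 1 (add not ((X implies not W) or (((X implies not Y) iff (Y iff not Z)) or W))):
    not ((X implies not W) or (((X implies not Y) iff (Y iff not Z)) or W)): α-rule — add not (X implies not W), not (((X implies not Y) iff (Y iff not Z)) or W).
    not (X implies not W): α-rule — add X, not not W.
    not (((X implies not Y) iff (Y iff not Z)) or W): α-rule — add not ((X implies not Y) iff (Y iff not Z)), not W.
    × closes — contains both W and not W.
  branch 2 (add (X and Y)):
    (X and Y): α-rule — add X, Y.
    ○ open, literals {X=T, Y=T}.
1 branch closed, 1 open.
Each open branch fixes some atoms; the unmentioned ones are free. Counting distinct full assignments: branch {X=T, Y=T} (Z, W) contributes 4 new. Total: 4.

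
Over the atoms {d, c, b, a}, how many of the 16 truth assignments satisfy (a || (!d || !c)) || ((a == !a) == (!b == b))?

Initial set: {((a || (!d || !c)) || ((a == !a) == (!b == b)))}.
((a || (!d || !c)) || ((a == !a) == (!b == b))): β-rule — branch into (a || (!d || !c))  //  ((a == !a) == (!b == b)).
  branch 1 (add (a || (!d || !c))):
    (a || (!d || !c)): β-rule — branch into a  //  (!d || !c).
      branch 1.1 (add a):
        ○ open, literals {a=T}.
      branch 1.2 (add (!d || !c)):
        (!d || !c): β-rule — branch into !d  //  !c.
          branch 1.2.1 (add !d):
            ○ open, literals {d=F}.
          branch 1.2.2 (add !c):
            ○ open, literals {c=F}.
  branch 2 (add ((a == !a) == (!b == b))):
    ((a == !a) == (!b == b)): β-rule — branch into (a == !a), (!b == b)  //  !(a == !a), !(!b == b).
      branch 2.1 (add (a == !a), (!b == b)):
        (a == !a): β-rule — branch into a, !a  //  !a, !!a.
          branch 2.1.1 (add a, !a):
            × closes — contains both a and !a.
          branch 2.1.2 (add !a, !!a):
            × closes — contains both a and !a.
      branch 2.2 (add !(a == !a), !(!b == b)):
        !(a == !a): β-rule — branch into a, !!a  //  !a, !a.
          branch 2.2.1 (add a, !!a):
            !(!b == b): β-rule — branch into !b, !b  //  !!b, b.
              branch 2.2.1.1 (add !b, !b):
                ○ open, literals {a=T, b=F}.
              branch 2.2.1.2 (add !!b, b):
                ○ open, literals {a=T, b=T}.
          branch 2.2.2 (add !a, !a):
            !(!b == b): β-rule — branch into !b, !b  //  !!b, b.
              branch 2.2.2.1 (add !b, !b):
                ○ open, literals {a=F, b=F}.
              branch 2.2.2.2 (add !!b, b):
                ○ open, literals {a=F, b=T}.
2 branches closed, 7 open.
Each open branch fixes some atoms; the unmentioned ones are free. Counting distinct full assignments: branch {a=T} (d, c, b) contributes 8 new; branch {d=F} (c, b, a) contributes 4 new; branch {c=F} (d, b, a) contributes 2 new; branch {a=T, b=F} (d, c) contributes 0 new; branch {a=T, b=T} (d, c) contributes 0 new; branch {a=F, b=F} (d, c) contributes 1 new; branch {a=F, b=T} (d, c) contributes 1 new. Total: 16.

16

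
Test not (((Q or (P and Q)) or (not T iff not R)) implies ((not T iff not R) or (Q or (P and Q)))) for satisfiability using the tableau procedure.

Initial set: {not (((Q or (P and Q)) or (not T iff not R)) implies ((not T iff not R) or (Q or (P and Q))))}.
not (((Q or (P and Q)) or (not T iff not R)) implies ((not T iff not R) or (Q or (P and Q)))): α-rule — add ((Q or (P and Q)) or (not T iff not R)), not ((not T iff not R) or (Q or (P and Q))).
not ((not T iff not R) or (Q or (P and Q))): α-rule — add not (not T iff not R), not (Q or (P and Q)).
not (Q or (P and Q)): α-rule — add not Q, not (P and Q).
((Q or (P and Q)) or (not T iff not R)): β-rule — branch into (Q or (P and Q))  //  (not T iff not R).
  branch 1 (add (Q or (P and Q))):
    not (not T iff not R): β-rule — branch into not T, not not R  //  not not T, not R.
      branch 1.1 (add not T, not not R):
        not (P and Q): β-rule — branch into not P  //  not Q.
          branch 1.1.1 (add not P):
            (Q or (P and Q)): β-rule — branch into Q  //  (P and Q).
              branch 1.1.1.1 (add Q):
                × closes — contains both Q and not Q.
              branch 1.1.1.2 (add (P and Q)):
                (P and Q): α-rule — add P, Q.
                × closes — contains both P and not P.
          branch 1.1.2 (add not Q):
            (Q or (P and Q)): β-rule — branch into Q  //  (P and Q).
              branch 1.1.2.1 (add Q):
                × closes — contains both Q and not Q.
              branch 1.1.2.2 (add (P and Q)):
                (P and Q): α-rule — add P, Q.
                × closes — contains both Q and not Q.
      branch 1.2 (add not not T, not R):
        not (P and Q): β-rule — branch into not P  //  not Q.
          branch 1.2.1 (add not P):
            (Q or (P and Q)): β-rule — branch into Q  //  (P and Q).
              branch 1.2.1.1 (add Q):
                × closes — contains both Q and not Q.
              branch 1.2.1.2 (add (P and Q)):
                (P and Q): α-rule — add P, Q.
                × closes — contains both P and not P.
          branch 1.2.2 (add not Q):
            (Q or (P and Q)): β-rule — branch into Q  //  (P and Q).
              branch 1.2.2.1 (add Q):
                × closes — contains both Q and not Q.
              branch 1.2.2.2 (add (P and Q)):
                (P and Q): α-rule — add P, Q.
                × closes — contains both Q and not Q.
  branch 2 (add (not T iff not R)):
    not (not T iff not R): β-rule — branch into not T, not not R  //  not not T, not R.
      branch 2.1 (add not T, not not R):
        not (P and Q): β-rule — branch into not P  //  not Q.
          branch 2.1.1 (add not P):
            (not T iff not R): β-rule — branch into not T, not R  //  not not T, not not R.
              branch 2.1.1.1 (add not T, not R):
                × closes — contains both R and not R.
              branch 2.1.1.2 (add not not T, not not R):
                × closes — contains both T and not T.
          branch 2.1.2 (add not Q):
            (not T iff not R): β-rule — branch into not T, not R  //  not not T, not not R.
              branch 2.1.2.1 (add not T, not R):
                × closes — contains both R and not R.
              branch 2.1.2.2 (add not not T, not not R):
                × closes — contains both T and not T.
      branch 2.2 (add not not T, not R):
        not (P and Q): β-rule — branch into not P  //  not Q.
          branch 2.2.1 (add not P):
            (not T iff not R): β-rule — branch into not T, not R  //  not not T, not not R.
              branch 2.2.1.1 (add not T, not R):
                × closes — contains both T and not T.
              branch 2.2.1.2 (add not not T, not not R):
                × closes — contains both R and not R.
          branch 2.2.2 (add not Q):
            (not T iff not R): β-rule — branch into not T, not R  //  not not T, not not R.
              branch 2.2.2.1 (add not T, not R):
                × closes — contains both T and not T.
              branch 2.2.2.2 (add not not T, not not R):
                × closes — contains both R and not R.
All 16 branches close.
Every branch closed; the formula is unsatisfiable.

Unsatisfiable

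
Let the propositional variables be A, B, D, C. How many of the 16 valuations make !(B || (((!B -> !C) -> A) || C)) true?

Initial set: {!(B || (((!B -> !C) -> A) || C))}.
!(B || (((!B -> !C) -> A) || C)): α-rule — add !B, !(((!B -> !C) -> A) || C).
!(((!B -> !C) -> A) || C): α-rule — add !((!B -> !C) -> A), !C.
!((!B -> !C) -> A): α-rule — add (!B -> !C), !A.
(!B -> !C): β-rule — branch into !!B  //  !C.
  branch 1 (add !!B):
    × closes — contains both B and !B.
  branch 2 (add !C):
    ○ open, literals {A=0, B=0, C=0}.
1 branch closed, 1 open.
Each open branch fixes some atoms; the unmentioned ones are free. Counting distinct full assignments: branch {A=0, B=0, C=0} (D) contributes 2 new. Total: 2.

2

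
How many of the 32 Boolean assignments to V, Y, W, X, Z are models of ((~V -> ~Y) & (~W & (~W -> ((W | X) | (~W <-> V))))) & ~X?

4

Initial set: {(((~V -> ~Y) & (~W & (~W -> ((W | X) | (~W <-> V))))) & ~X)}.
(((~V -> ~Y) & (~W & (~W -> ((W | X) | (~W <-> V))))) & ~X): α-rule — add ((~V -> ~Y) & (~W & (~W -> ((W | X) | (~W <-> V))))), ~X.
((~V -> ~Y) & (~W & (~W -> ((W | X) | (~W <-> V))))): α-rule — add (~V -> ~Y), (~W & (~W -> ((W | X) | (~W <-> V)))).
(~W & (~W -> ((W | X) | (~W <-> V)))): α-rule — add ~W, (~W -> ((W | X) | (~W <-> V))).
(~V -> ~Y): β-rule — branch into ~~V  //  ~Y.
  branch 1 (add ~~V):
    (~W -> ((W | X) | (~W <-> V))): β-rule — branch into ~~W  //  ((W | X) | (~W <-> V)).
      branch 1.1 (add ~~W):
        × closes — contains both W and ~W.
      branch 1.2 (add ((W | X) | (~W <-> V))):
        ((W | X) | (~W <-> V)): β-rule — branch into (W | X)  //  (~W <-> V).
          branch 1.2.1 (add (W | X)):
            (W | X): β-rule — branch into W  //  X.
              branch 1.2.1.1 (add W):
                × closes — contains both W and ~W.
              branch 1.2.1.2 (add X):
                × closes — contains both X and ~X.
          branch 1.2.2 (add (~W <-> V)):
            (~W <-> V): β-rule — branch into ~W, V  //  ~~W, ~V.
              branch 1.2.2.1 (add ~W, V):
                ○ open, literals {V=1, W=0, X=0}.
              branch 1.2.2.2 (add ~~W, ~V):
                × closes — contains both W and ~W.
  branch 2 (add ~Y):
    (~W -> ((W | X) | (~W <-> V))): β-rule — branch into ~~W  //  ((W | X) | (~W <-> V)).
      branch 2.1 (add ~~W):
        × closes — contains both W and ~W.
      branch 2.2 (add ((W | X) | (~W <-> V))):
        ((W | X) | (~W <-> V)): β-rule — branch into (W | X)  //  (~W <-> V).
          branch 2.2.1 (add (W | X)):
            (W | X): β-rule — branch into W  //  X.
              branch 2.2.1.1 (add W):
                × closes — contains both W and ~W.
              branch 2.2.1.2 (add X):
                × closes — contains both X and ~X.
          branch 2.2.2 (add (~W <-> V)):
            (~W <-> V): β-rule — branch into ~W, V  //  ~~W, ~V.
              branch 2.2.2.1 (add ~W, V):
                ○ open, literals {V=1, W=0, X=0, Y=0}.
              branch 2.2.2.2 (add ~~W, ~V):
                × closes — contains both W and ~W.
8 branches closed, 2 open.
Each open branch fixes some atoms; the unmentioned ones are free. Counting distinct full assignments: branch {V=1, W=0, X=0} (Y, Z) contributes 4 new; branch {V=1, W=0, X=0, Y=0} (Z) contributes 0 new. Total: 4.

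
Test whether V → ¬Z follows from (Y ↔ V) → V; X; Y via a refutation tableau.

No

Initial set: {((Y ↔ V) → V); X; Y; ¬(V → ¬Z)}.
¬(V → ¬Z): α-rule — add V, ¬¬Z.
((Y ↔ V) → V): β-rule — branch into ¬(Y ↔ V)  //  V.
  branch 1 (add ¬(Y ↔ V)):
    ¬(Y ↔ V): β-rule — branch into Y, ¬V  //  ¬Y, V.
      branch 1.1 (add Y, ¬V):
        × closes — contains both V and ¬V.
      branch 1.2 (add ¬Y, V):
        × closes — contains both Y and ¬Y.
  branch 2 (add V):
    ○ open, literals {V=true, X=true, Y=true, Z=true}.
2 branches closed, 1 open.
An open branch gives a countermodel: V=true, X=true, Y=true, Z=true (unmentioned atoms arbitrary); the premises hold there but the conclusion fails.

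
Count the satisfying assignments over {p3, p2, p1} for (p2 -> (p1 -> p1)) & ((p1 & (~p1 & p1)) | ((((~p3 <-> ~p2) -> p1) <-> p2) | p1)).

Initial set: {((p2 -> (p1 -> p1)) & ((p1 & (~p1 & p1)) | ((((~p3 <-> ~p2) -> p1) <-> p2) | p1)))}.
((p2 -> (p1 -> p1)) & ((p1 & (~p1 & p1)) | ((((~p3 <-> ~p2) -> p1) <-> p2) | p1))): α-rule — add (p2 -> (p1 -> p1)), ((p1 & (~p1 & p1)) | ((((~p3 <-> ~p2) -> p1) <-> p2) | p1)).
(p2 -> (p1 -> p1)): β-rule — branch into ~p2  //  (p1 -> p1).
  branch 1 (add ~p2):
    ((p1 & (~p1 & p1)) | ((((~p3 <-> ~p2) -> p1) <-> p2) | p1)): β-rule — branch into (p1 & (~p1 & p1))  //  ((((~p3 <-> ~p2) -> p1) <-> p2) | p1).
      branch 1.1 (add (p1 & (~p1 & p1))):
        (p1 & (~p1 & p1)): α-rule — add p1, (~p1 & p1).
        (~p1 & p1): α-rule — add ~p1, p1.
        × closes — contains both p1 and ~p1.
      branch 1.2 (add ((((~p3 <-> ~p2) -> p1) <-> p2) | p1)):
        ((((~p3 <-> ~p2) -> p1) <-> p2) | p1): β-rule — branch into (((~p3 <-> ~p2) -> p1) <-> p2)  //  p1.
          branch 1.2.1 (add (((~p3 <-> ~p2) -> p1) <-> p2)):
            (((~p3 <-> ~p2) -> p1) <-> p2): β-rule — branch into ((~p3 <-> ~p2) -> p1), p2  //  ~((~p3 <-> ~p2) -> p1), ~p2.
              branch 1.2.1.1 (add ((~p3 <-> ~p2) -> p1), p2):
                × closes — contains both p2 and ~p2.
              branch 1.2.1.2 (add ~((~p3 <-> ~p2) -> p1), ~p2):
                ~((~p3 <-> ~p2) -> p1): α-rule — add (~p3 <-> ~p2), ~p1.
                (~p3 <-> ~p2): β-rule — branch into ~p3, ~p2  //  ~~p3, ~~p2.
                  branch 1.2.1.2.1 (add ~p3, ~p2):
                    ○ open, literals {p1=false, p2=false, p3=false}.
                  branch 1.2.1.2.2 (add ~~p3, ~~p2):
                    × closes — contains both p2 and ~p2.
          branch 1.2.2 (add p1):
            ○ open, literals {p1=true, p2=false}.
  branch 2 (add (p1 -> p1)):
    ((p1 & (~p1 & p1)) | ((((~p3 <-> ~p2) -> p1) <-> p2) | p1)): β-rule — branch into (p1 & (~p1 & p1))  //  ((((~p3 <-> ~p2) -> p1) <-> p2) | p1).
      branch 2.1 (add (p1 & (~p1 & p1))):
        (p1 & (~p1 & p1)): α-rule — add p1, (~p1 & p1).
        (~p1 & p1): α-rule — add ~p1, p1.
        × closes — contains both p1 and ~p1.
      branch 2.2 (add ((((~p3 <-> ~p2) -> p1) <-> p2) | p1)):
        (p1 -> p1): β-rule — branch into ~p1  //  p1.
          branch 2.2.1 (add ~p1):
            ((((~p3 <-> ~p2) -> p1) <-> p2) | p1): β-rule — branch into (((~p3 <-> ~p2) -> p1) <-> p2)  //  p1.
              branch 2.2.1.1 (add (((~p3 <-> ~p2) -> p1) <-> p2)):
                (((~p3 <-> ~p2) -> p1) <-> p2): β-rule — branch into ((~p3 <-> ~p2) -> p1), p2  //  ~((~p3 <-> ~p2) -> p1), ~p2.
                  branch 2.2.1.1.1 (add ((~p3 <-> ~p2) -> p1), p2):
                    ((~p3 <-> ~p2) -> p1): β-rule — branch into ~(~p3 <-> ~p2)  //  p1.
                      branch 2.2.1.1.1.1 (add ~(~p3 <-> ~p2)):
                        ~(~p3 <-> ~p2): β-rule — branch into ~p3, ~~p2  //  ~~p3, ~p2.
                          branch 2.2.1.1.1.1.1 (add ~p3, ~~p2):
                            ○ open, literals {p1=false, p2=true, p3=false}.
                          branch 2.2.1.1.1.1.2 (add ~~p3, ~p2):
                            × closes — contains both p2 and ~p2.
                      branch 2.2.1.1.1.2 (add p1):
                        × closes — contains both p1 and ~p1.
                  branch 2.2.1.1.2 (add ~((~p3 <-> ~p2) -> p1), ~p2):
                    ~((~p3 <-> ~p2) -> p1): α-rule — add (~p3 <-> ~p2), ~p1.
                    (~p3 <-> ~p2): β-rule — branch into ~p3, ~p2  //  ~~p3, ~~p2.
                      branch 2.2.1.1.2.1 (add ~p3, ~p2):
                        ○ open, literals {p1=false, p2=false, p3=false}.
                      branch 2.2.1.1.2.2 (add ~~p3, ~~p2):
                        × closes — contains both p2 and ~p2.
              branch 2.2.1.2 (add p1):
                × closes — contains both p1 and ~p1.
          branch 2.2.2 (add p1):
            ((((~p3 <-> ~p2) -> p1) <-> p2) | p1): β-rule — branch into (((~p3 <-> ~p2) -> p1) <-> p2)  //  p1.
              branch 2.2.2.1 (add (((~p3 <-> ~p2) -> p1) <-> p2)):
                (((~p3 <-> ~p2) -> p1) <-> p2): β-rule — branch into ((~p3 <-> ~p2) -> p1), p2  //  ~((~p3 <-> ~p2) -> p1), ~p2.
                  branch 2.2.2.1.1 (add ((~p3 <-> ~p2) -> p1), p2):
                    ((~p3 <-> ~p2) -> p1): β-rule — branch into ~(~p3 <-> ~p2)  //  p1.
                      branch 2.2.2.1.1.1 (add ~(~p3 <-> ~p2)):
                        ~(~p3 <-> ~p2): β-rule — branch into ~p3, ~~p2  //  ~~p3, ~p2.
                          branch 2.2.2.1.1.1.1 (add ~p3, ~~p2):
                            ○ open, literals {p1=true, p2=true, p3=false}.
                          branch 2.2.2.1.1.1.2 (add ~~p3, ~p2):
                            × closes — contains both p2 and ~p2.
                      branch 2.2.2.1.1.2 (add p1):
                        ○ open, literals {p1=true, p2=true}.
                  branch 2.2.2.1.2 (add ~((~p3 <-> ~p2) -> p1), ~p2):
                    ~((~p3 <-> ~p2) -> p1): α-rule — add (~p3 <-> ~p2), ~p1.
                    × closes — contains both p1 and ~p1.
              branch 2.2.2.2 (add p1):
                ○ open, literals {p1=true}.
10 branches closed, 7 open.
Each open branch fixes some atoms; the unmentioned ones are free. Counting distinct full assignments: branch {p1=false, p2=false, p3=false} (none free) contributes 1 new; branch {p1=true, p2=false} (p3) contributes 2 new; branch {p1=false, p2=true, p3=false} (none free) contributes 1 new; branch {p1=false, p2=false, p3=false} (none free) contributes 0 new; branch {p1=true, p2=true, p3=false} (none free) contributes 1 new; branch {p1=true, p2=true} (p3) contributes 1 new; branch {p1=true} (p3, p2) contributes 0 new. Total: 6.

6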